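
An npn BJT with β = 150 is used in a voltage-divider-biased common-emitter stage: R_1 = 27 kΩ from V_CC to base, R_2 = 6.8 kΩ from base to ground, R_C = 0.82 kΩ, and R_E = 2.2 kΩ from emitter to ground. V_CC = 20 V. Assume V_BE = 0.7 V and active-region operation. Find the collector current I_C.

I_C ≈ 1.5 mA

Thevenize the base divider: V_Th = V_CC·R_2/(R_1+R_2) = 20×6.8/33.8 = 4.02 V, R_Th = R_1‖R_2 = 5.43 kΩ.
Base-emitter loop: V_Th = I_B·R_Th + V_BE + (β+1)I_B·R_E, so I_B = (4.02 − 0.7) / (5.43 + 151×2.2) = 0.00984 mA.
I_C = β·I_B = 150×0.00984 = 1.48 mA, and I_E = (β+1)I_B = 1.49 mA.
V_CE = V_CC − I_C·R_C − I_E·R_E = 20 − 1.48×0.82 − 1.49×2.2 = 15.5 V.
V_CE = 15.5 V > 0.2 V confirms active-region operation.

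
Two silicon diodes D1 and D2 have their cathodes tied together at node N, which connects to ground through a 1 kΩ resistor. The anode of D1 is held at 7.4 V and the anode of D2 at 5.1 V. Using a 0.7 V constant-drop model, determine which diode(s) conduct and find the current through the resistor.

Only D1 conducts; I_R ≈ 6.7 mA

Assume both conduct. Then node N would need to be at both 7.4−0.7 = 6.7 V and 5.1−0.7 = 4.4 V, which is impossible.
Assume only D1 conducts: V_N = 7.4 − 0.7 = 6.7 V, so I_R = 6.7/1 = 6.7 mA.
Check D2: its anode-to-cathode voltage is 5.1 − 6.7 = -1.6 V < 0.7 V, so it is off. The assumption is consistent.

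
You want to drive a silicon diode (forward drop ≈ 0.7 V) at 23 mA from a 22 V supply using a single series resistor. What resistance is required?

The resistor drops V_S − V_D = 22 − 0.7 = 21.3 V at 23 mA.
R = 21.3 V / 23 mA = 0.926 kΩ.

R ≈ 0.93 kΩ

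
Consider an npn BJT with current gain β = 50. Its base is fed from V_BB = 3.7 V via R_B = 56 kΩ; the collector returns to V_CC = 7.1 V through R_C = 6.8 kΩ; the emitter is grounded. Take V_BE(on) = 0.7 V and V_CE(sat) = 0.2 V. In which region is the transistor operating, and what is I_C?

Assume active: I_B = (3.7 − 0.7)/56 = 0.0536 mA, giving I_C = β·I_B = 2.68 mA.
But then V_CE = 7.1 − 2.68×6.8 = -11.1 V < V_CE(sat) = 0.2 V — impossible in the active region.
So the transistor is saturated. With V_CE = 0.2 V, I_C = (V_CC − 0.2)/R_C = 6.9/6.8 = 1.01 mA.
Check: β·I_B = 2.68 mA > I_C = 1.01 mA, confirming saturation.

saturation; I_C ≈ 1 mA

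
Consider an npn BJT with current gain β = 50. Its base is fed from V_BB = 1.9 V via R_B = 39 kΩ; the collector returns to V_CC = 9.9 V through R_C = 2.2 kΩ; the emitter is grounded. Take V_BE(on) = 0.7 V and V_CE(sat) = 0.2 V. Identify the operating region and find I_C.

Assume active. Base-emitter loop: I_B = (V_BB − V_BE)/R_B = (1.9 − 0.7)/39 = 0.0308 mA.
I_C = β·I_B = 50×0.0308 = 1.54 mA.
V_CE = V_CC − I_C·R_C = 9.9 − 1.54×2.2 = 6.52 V > V_CE(sat), so the active-region assumption holds.

active; I_C ≈ 1.5 mA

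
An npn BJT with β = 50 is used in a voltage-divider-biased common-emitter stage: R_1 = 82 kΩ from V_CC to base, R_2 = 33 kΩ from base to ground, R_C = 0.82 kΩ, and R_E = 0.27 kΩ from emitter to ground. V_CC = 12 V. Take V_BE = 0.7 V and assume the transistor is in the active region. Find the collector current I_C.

Thevenize the base divider: V_Th = V_CC·R_2/(R_1+R_2) = 12×33/115 = 3.44 V, R_Th = R_1‖R_2 = 23.5 kΩ.
Base-emitter loop: V_Th = I_B·R_Th + V_BE + (β+1)I_B·R_E, so I_B = (3.44 − 0.7) / (23.5 + 51×0.27) = 0.0736 mA.
I_C = β·I_B = 50×0.0736 = 3.68 mA, and I_E = (β+1)I_B = 3.75 mA.
V_CE = V_CC − I_C·R_C − I_E·R_E = 12 − 3.68×0.82 − 3.75×0.27 = 7.97 V.
V_CE = 7.97 V > 0.2 V confirms active-region operation.

I_C ≈ 3.7 mA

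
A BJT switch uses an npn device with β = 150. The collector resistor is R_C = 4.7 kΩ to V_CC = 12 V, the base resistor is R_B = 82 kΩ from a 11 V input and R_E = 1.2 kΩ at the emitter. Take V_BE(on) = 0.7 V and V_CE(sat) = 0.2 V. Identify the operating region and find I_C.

saturation; I_C ≈ 2 mA

Assume active: I_B = (11 − 0.7)/(82 + 151×1.2) = 0.0391 mA, I_C = β·I_B = 5.87 mA.
Then V_CE = 12 − 5.87×4.7 − 5.91×1.2 = -22.7 V < 0.2 V — the active assumption fails.
Re-solve with V_CE = 0.2 V. KCL at the emitter: V_E/R_E = (V_BB−0.7−V_E)/R_B + (V_CC−0.2−V_E)/R_C, giving V_E = 2.49 V.
I_C = (V_CC − 0.2 − V_E)/R_C = (11.8 − 2.49)/4.7 = 1.98 mA.
Check: I_B = (10.3 − 2.49)/82 = 0.0952 mA, and β·I_B = 14.3 mA > I_C, confirming saturation.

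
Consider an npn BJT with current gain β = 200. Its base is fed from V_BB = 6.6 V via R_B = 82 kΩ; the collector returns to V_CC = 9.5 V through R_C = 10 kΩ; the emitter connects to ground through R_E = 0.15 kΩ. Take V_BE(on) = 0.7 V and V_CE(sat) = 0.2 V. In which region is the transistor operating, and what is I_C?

Assume active: I_B = (6.6 − 0.7)/(82 + 201×0.15) = 0.0526 mA, I_C = β·I_B = 10.5 mA.
Then V_CE = 9.5 − 10.5×10 − 10.6×0.15 = -97.3 V < 0.2 V — the active assumption fails.
Re-solve with V_CE = 0.2 V. KCL at the emitter: V_E/R_E = (V_BB−0.7−V_E)/R_B + (V_CC−0.2−V_E)/R_C, giving V_E = 0.148 V.
I_C = (V_CC − 0.2 − V_E)/R_C = (9.3 − 0.148)/10 = 0.915 mA.
Check: I_B = (5.9 − 0.148)/82 = 0.0701 mA, and β·I_B = 14 mA > I_C, confirming saturation.

saturation; I_C ≈ 0.92 mA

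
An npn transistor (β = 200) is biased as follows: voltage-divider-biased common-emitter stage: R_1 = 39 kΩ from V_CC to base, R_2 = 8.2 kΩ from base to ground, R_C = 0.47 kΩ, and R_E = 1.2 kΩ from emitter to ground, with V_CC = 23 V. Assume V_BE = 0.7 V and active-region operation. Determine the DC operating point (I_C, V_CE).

Thevenize the base divider: V_Th = V_CC·R_2/(R_1+R_2) = 23×8.2/47.2 = 4 V, R_Th = R_1‖R_2 = 6.78 kΩ.
Base-emitter loop: V_Th = I_B·R_Th + V_BE + (β+1)I_B·R_E, so I_B = (4 − 0.7) / (6.78 + 201×1.2) = 0.0133 mA.
I_C = β·I_B = 200×0.0133 = 2.66 mA, and I_E = (β+1)I_B = 2.67 mA.
V_CE = V_CC − I_C·R_C − I_E·R_E = 23 − 2.66×0.47 − 2.67×1.2 = 18.5 V.
V_CE = 18.5 V > 0.2 V confirms active-region operation.

I_C ≈ 2.7 mA, V_CE ≈ 19 V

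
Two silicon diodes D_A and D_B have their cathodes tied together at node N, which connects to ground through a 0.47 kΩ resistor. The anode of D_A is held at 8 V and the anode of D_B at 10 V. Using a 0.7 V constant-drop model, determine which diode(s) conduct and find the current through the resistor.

Assume both conduct. Then node N would need to be at both 8−0.7 = 7.3 V and 10−0.7 = 9.3 V, which is impossible.
Assume only D_B conducts: V_N = 10 − 0.7 = 9.3 V, so I_R = 9.3/0.47 = 19.8 mA.
Check D_A: its anode-to-cathode voltage is 8 − 9.3 = -1.3 V < 0.7 V, so it is off. The assumption is consistent.

Only D_B conducts; I_R ≈ 20 mA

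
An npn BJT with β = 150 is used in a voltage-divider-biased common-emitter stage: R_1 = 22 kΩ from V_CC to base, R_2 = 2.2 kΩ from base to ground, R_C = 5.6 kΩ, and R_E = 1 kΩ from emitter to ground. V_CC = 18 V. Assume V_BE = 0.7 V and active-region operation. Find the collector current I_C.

I_C ≈ 0.92 mA

Thevenize the base divider: V_Th = V_CC·R_2/(R_1+R_2) = 18×2.2/24.2 = 1.64 V, R_Th = R_1‖R_2 = 2 kΩ.
Base-emitter loop: V_Th = I_B·R_Th + V_BE + (β+1)I_B·R_E, so I_B = (1.64 − 0.7) / (2 + 151×1) = 0.00612 mA.
I_C = β·I_B = 150×0.00612 = 0.918 mA, and I_E = (β+1)I_B = 0.924 mA.
V_CE = V_CC − I_C·R_C − I_E·R_E = 18 − 0.918×5.6 − 0.924×1 = 11.9 V.
V_CE = 11.9 V > 0.2 V confirms active-region operation.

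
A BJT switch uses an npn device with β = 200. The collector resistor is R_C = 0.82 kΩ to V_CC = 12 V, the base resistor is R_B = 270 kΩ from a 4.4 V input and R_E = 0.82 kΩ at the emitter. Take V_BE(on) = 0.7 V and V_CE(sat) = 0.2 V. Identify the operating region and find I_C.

Assume active. Base-emitter loop: I_B = (V_BB − V_BE)/(R_B + (β+1)R_E) = (4.4 − 0.7)/(270 + 201×0.82) = 0.00851 mA.
I_C = β·I_B = 200×0.00851 = 1.7 mA.
V_CE = V_CC − I_C·R_C − I_E·R_E = 12 − 1.7×0.82 − 1.71×0.82 = 9.2 V > V_CE(sat), so the active-region assumption holds.

active; I_C ≈ 1.7 mA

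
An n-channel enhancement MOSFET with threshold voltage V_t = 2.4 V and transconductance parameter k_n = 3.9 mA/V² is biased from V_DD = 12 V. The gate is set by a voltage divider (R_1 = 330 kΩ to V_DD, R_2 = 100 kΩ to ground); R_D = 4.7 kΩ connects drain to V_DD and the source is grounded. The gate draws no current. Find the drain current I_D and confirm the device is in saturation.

I_D ≈ 0.3 mA

V_G = V_DD·R_2/(R_1+R_2) = 12×100/430 = 2.79 V. With the source grounded, V_GS = V_G = 2.79 V.
Assume saturation: I_D = (k_n/2)(V_GS − V_t)² = (3.9/2)×(2.79 − 2.4)² = 1.95×0.391² = 0.298 mA.
V_DS = V_DD − I_D·R_D = 12 − 0.298×4.7 = 10.6 V.
Saturation requires V_DS ≥ V_GS − V_t = 0.391 V; 10.6 ≥ 0.391 ✓.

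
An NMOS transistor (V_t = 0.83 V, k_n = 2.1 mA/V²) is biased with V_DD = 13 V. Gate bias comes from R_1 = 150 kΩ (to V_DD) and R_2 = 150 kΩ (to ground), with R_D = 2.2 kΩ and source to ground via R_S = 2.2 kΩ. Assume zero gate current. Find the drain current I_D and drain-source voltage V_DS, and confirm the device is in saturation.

I_D ≈ 2 mA, V_DS ≈ 4.4 V

V_G = V_DD·R_2/(R_1+R_2) = 13×150/300 = 6.5 V.
Assume saturation: I_D = (k_n/2)(V_GS − V_t)² with V_GS = V_G − I_D·R_S = 6.5 − 2.2·I_D.
Substituting gives 5.08·I_D² − 27.2·I_D + 33.8 = 0, with roots I_D = 1.96 or 3.39 mA.
The root I_D = 3.39 mA gives V_GS = -0.968 V ≤ V_t, so take I_D = 1.96 mA.
Then V_GS = 2.2 V and V_DS = V_DD − I_D(R_D+R_S) = 13 − 1.96×4.4 = 4.39 V.
Saturation requires V_DS ≥ V_GS − V_t = 1.37 V; 4.39 ≥ 1.37 ✓.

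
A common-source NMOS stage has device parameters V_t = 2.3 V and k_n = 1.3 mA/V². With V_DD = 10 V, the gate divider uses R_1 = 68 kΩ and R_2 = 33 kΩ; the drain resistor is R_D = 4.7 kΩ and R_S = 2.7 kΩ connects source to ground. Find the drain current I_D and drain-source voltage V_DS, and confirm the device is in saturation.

V_G = V_DD·R_2/(R_1+R_2) = 10×33/101 = 3.27 V.
Assume saturation: I_D = (k_n/2)(V_GS − V_t)² with V_GS = V_G − I_D·R_S = 3.27 − 2.7·I_D.
Substituting gives 4.74·I_D² − 4.4·I_D + 0.608 = 0, with roots I_D = 0.169 or 0.758 mA.
The root I_D = 0.758 mA gives V_GS = 1.22 V ≤ V_t, so take I_D = 0.169 mA.
Then V_GS = 2.81 V and V_DS = V_DD − I_D(R_D+R_S) = 10 − 0.169×7.4 = 8.75 V.
Saturation requires V_DS ≥ V_GS − V_t = 0.51 V; 8.75 ≥ 0.51 ✓.

I_D ≈ 0.17 mA, V_DS ≈ 8.7 V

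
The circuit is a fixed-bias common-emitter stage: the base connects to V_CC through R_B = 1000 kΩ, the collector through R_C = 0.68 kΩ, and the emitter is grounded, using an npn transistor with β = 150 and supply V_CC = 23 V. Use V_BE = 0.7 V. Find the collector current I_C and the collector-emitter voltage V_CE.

Base loop: V_CC = I_B·R_B + V_BE, so I_B = (23 − 0.7)/1000 kΩ = 0.0223 mA.
In the active region I_C = β·I_B = 150 × 0.0223 = 3.35 mA.
Collector loop: V_CE = V_CC − I_C·R_C = 23 − 3.35×0.68 = 20.7 V.
Since V_CE = 20.7 V > V_CE(sat) ≈ 0.2 V, the transistor is in the active region as assumed.

I_C ≈ 3.3 mA, V_CE ≈ 21 V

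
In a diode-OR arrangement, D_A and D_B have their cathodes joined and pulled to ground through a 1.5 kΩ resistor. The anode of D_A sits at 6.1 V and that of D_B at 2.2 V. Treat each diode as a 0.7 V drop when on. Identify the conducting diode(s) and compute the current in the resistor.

Assume both conduct. Then node N would need to be at both 6.1−0.7 = 5.4 V and 2.2−0.7 = 1.5 V, which is impossible.
Assume only D_A conducts: V_N = 6.1 − 0.7 = 5.4 V, so I_R = 5.4/1.5 = 3.6 mA.
Check D_B: its anode-to-cathode voltage is 2.2 − 5.4 = -3.2 V < 0.7 V, so it is off. The assumption is consistent.

Only D_A conducts; I_R ≈ 3.6 mA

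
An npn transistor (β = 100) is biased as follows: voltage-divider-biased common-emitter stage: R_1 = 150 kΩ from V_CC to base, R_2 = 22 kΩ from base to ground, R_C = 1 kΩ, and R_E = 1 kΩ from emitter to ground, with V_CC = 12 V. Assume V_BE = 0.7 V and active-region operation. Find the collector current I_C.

I_C ≈ 0.69 mA

Thevenize the base divider: V_Th = V_CC·R_2/(R_1+R_2) = 12×22/172 = 1.53 V, R_Th = R_1‖R_2 = 19.2 kΩ.
Base-emitter loop: V_Th = I_B·R_Th + V_BE + (β+1)I_B·R_E, so I_B = (1.53 − 0.7) / (19.2 + 101×1) = 0.00695 mA.
I_C = β·I_B = 100×0.00695 = 0.695 mA, and I_E = (β+1)I_B = 0.702 mA.
V_CE = V_CC − I_C·R_C − I_E·R_E = 12 − 0.695×1 − 0.702×1 = 10.6 V.
V_CE = 10.6 V > 0.2 V confirms active-region operation.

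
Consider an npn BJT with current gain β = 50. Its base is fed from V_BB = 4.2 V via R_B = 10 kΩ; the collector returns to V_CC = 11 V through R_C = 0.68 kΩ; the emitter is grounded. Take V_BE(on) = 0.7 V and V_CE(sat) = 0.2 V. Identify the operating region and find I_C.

saturation; I_C ≈ 16 mA

Assume active: I_B = (4.2 − 0.7)/10 = 0.35 mA, giving I_C = β·I_B = 17.5 mA.
But then V_CE = 11 − 17.5×0.68 = -0.9 V < V_CE(sat) = 0.2 V — impossible in the active region.
So the transistor is saturated. With V_CE = 0.2 V, I_C = (V_CC − 0.2)/R_C = 10.8/0.68 = 15.9 mA.
Check: β·I_B = 17.5 mA > I_C = 15.9 mA, confirming saturation.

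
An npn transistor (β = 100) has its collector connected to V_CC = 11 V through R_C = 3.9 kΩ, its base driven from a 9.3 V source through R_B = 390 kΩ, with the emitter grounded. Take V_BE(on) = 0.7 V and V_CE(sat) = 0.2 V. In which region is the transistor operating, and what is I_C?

active; I_C ≈ 2.2 mA

Assume active. Base-emitter loop: I_B = (V_BB − V_BE)/R_B = (9.3 − 0.7)/390 = 0.0221 mA.
I_C = β·I_B = 100×0.0221 = 2.21 mA.
V_CE = V_CC − I_C·R_C = 11 − 2.21×3.9 = 2.4 V > V_CE(sat), so the active-region assumption holds.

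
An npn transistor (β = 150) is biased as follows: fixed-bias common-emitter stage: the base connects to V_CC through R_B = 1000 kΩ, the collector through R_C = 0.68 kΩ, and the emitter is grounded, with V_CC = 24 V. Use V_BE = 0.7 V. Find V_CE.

Base loop: V_CC = I_B·R_B + V_BE, so I_B = (24 − 0.7)/1000 kΩ = 0.0233 mA.
In the active region I_C = β·I_B = 150 × 0.0233 = 3.5 mA.
Collector loop: V_CE = V_CC − I_C·R_C = 24 − 3.5×0.68 = 21.6 V.
Since V_CE = 21.6 V > V_CE(sat) ≈ 0.2 V, the transistor is in the active region as assumed.

V_CE ≈ 22 V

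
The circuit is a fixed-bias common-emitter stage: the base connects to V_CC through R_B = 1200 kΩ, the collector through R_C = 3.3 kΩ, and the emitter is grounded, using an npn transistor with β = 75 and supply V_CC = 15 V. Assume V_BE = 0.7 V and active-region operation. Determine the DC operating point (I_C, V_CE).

I_C ≈ 0.89 mA, V_CE ≈ 12 V

Base loop: V_CC = I_B·R_B + V_BE, so I_B = (15 − 0.7)/1200 kΩ = 0.0119 mA.
In the active region I_C = β·I_B = 75 × 0.0119 = 0.894 mA.
Collector loop: V_CE = V_CC − I_C·R_C = 15 − 0.894×3.3 = 12.1 V.
Since V_CE = 12.1 V > V_CE(sat) ≈ 0.2 V, the transistor is in the active region as assumed.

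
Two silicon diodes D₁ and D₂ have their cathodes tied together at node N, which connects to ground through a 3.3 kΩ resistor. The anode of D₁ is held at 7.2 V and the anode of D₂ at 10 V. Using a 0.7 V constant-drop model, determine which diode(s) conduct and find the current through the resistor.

Only D₂ conducts; I_R ≈ 2.8 mA

Assume both conduct. Then node N would need to be at both 7.2−0.7 = 6.5 V and 10−0.7 = 9.3 V, which is impossible.
Assume only D₂ conducts: V_N = 10 − 0.7 = 9.3 V, so I_R = 9.3/3.3 = 2.82 mA.
Check D₁: its anode-to-cathode voltage is 7.2 − 9.3 = -2.1 V < 0.7 V, so it is off. The assumption is consistent.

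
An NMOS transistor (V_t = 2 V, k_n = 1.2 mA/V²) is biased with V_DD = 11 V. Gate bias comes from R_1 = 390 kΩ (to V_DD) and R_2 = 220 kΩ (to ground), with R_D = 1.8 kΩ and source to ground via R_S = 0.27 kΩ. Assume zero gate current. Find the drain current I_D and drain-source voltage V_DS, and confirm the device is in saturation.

V_G = V_DD·R_2/(R_1+R_2) = 11×220/610 = 3.97 V.
Assume saturation: I_D = (k_n/2)(V_GS − V_t)² with V_GS = V_G − I_D·R_S = 3.97 − 0.27·I_D.
Substituting gives 0.0437·I_D² − 1.64·I_D + 2.32 = 0, with roots I_D = 1.48 or 36 mA.
The root I_D = 36 mA gives V_GS = -5.74 V ≤ V_t, so take I_D = 1.48 mA.
Then V_GS = 3.57 V and V_DS = V_DD − I_D(R_D+R_S) = 11 − 1.48×2.07 = 7.94 V.
Saturation requires V_DS ≥ V_GS − V_t = 1.57 V; 7.94 ≥ 1.57 ✓.

I_D ≈ 1.5 mA, V_DS ≈ 7.9 V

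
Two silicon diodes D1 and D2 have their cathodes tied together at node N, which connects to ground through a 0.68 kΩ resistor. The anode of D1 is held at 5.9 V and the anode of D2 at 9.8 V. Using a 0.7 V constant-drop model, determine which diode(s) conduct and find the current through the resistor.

Only D2 conducts; I_R ≈ 13 mA

Assume both conduct. Then node N would need to be at both 5.9−0.7 = 5.2 V and 9.8−0.7 = 9.1 V, which is impossible.
Assume only D2 conducts: V_N = 9.8 − 0.7 = 9.1 V, so I_R = 9.1/0.68 = 13.4 mA.
Check D1: its anode-to-cathode voltage is 5.9 − 9.1 = -3.2 V < 0.7 V, so it is off. The assumption is consistent.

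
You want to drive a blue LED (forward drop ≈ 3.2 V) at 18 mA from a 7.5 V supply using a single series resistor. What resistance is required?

R ≈ 0.24 kΩ

The resistor drops V_S − V_D = 7.5 − 3.2 = 4.3 V at 18 mA.
R = 4.3 V / 18 mA = 0.239 kΩ.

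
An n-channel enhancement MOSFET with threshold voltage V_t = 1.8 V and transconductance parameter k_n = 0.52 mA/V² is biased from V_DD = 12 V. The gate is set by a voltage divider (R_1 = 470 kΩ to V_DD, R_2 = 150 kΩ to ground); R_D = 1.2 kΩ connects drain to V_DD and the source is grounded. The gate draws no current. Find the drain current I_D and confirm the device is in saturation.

I_D ≈ 0.32 mA

V_G = V_DD·R_2/(R_1+R_2) = 12×150/620 = 2.9 V. With the source grounded, V_GS = V_G = 2.9 V.
Assume saturation: I_D = (k_n/2)(V_GS − V_t)² = (0.52/2)×(2.9 − 1.8)² = 0.26×1.1² = 0.316 mA.
V_DS = V_DD − I_D·R_D = 12 − 0.316×1.2 = 11.6 V.
Saturation requires V_DS ≥ V_GS − V_t = 1.1 V; 11.6 ≥ 1.1 ✓.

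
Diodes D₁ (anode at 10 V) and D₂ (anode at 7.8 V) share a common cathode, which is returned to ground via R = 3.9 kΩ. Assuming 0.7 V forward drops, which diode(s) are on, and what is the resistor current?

Assume both conduct. Then node N would need to be at both 10−0.7 = 9.3 V and 7.8−0.7 = 7.1 V, which is impossible.
Assume only D₁ conducts: V_N = 10 − 0.7 = 9.3 V, so I_R = 9.3/3.9 = 2.38 mA.
Check D₂: its anode-to-cathode voltage is 7.8 − 9.3 = -1.5 V < 0.7 V, so it is off. The assumption is consistent.

Only D₁ conducts; I_R ≈ 2.4 mA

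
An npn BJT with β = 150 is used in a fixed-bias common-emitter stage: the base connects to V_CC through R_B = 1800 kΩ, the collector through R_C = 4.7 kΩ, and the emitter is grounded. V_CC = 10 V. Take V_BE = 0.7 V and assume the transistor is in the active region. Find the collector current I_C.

Base loop: V_CC = I_B·R_B + V_BE, so I_B = (10 − 0.7)/1800 kΩ = 0.00517 mA.
In the active region I_C = β·I_B = 150 × 0.00517 = 0.775 mA.
Collector loop: V_CE = V_CC − I_C·R_C = 10 − 0.775×4.7 = 6.36 V.
Since V_CE = 6.36 V > V_CE(sat) ≈ 0.2 V, the transistor is in the active region as assumed.

I_C ≈ 0.78 mA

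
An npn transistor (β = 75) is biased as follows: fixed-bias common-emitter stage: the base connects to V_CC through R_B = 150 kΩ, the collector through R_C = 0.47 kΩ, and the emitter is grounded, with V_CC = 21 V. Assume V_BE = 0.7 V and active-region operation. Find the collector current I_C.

Base loop: V_CC = I_B·R_B + V_BE, so I_B = (21 − 0.7)/150 kΩ = 0.135 mA.
In the active region I_C = β·I_B = 75 × 0.135 = 10.2 mA.
Collector loop: V_CE = V_CC − I_C·R_C = 21 − 10.2×0.47 = 16.2 V.
Since V_CE = 16.2 V > V_CE(sat) ≈ 0.2 V, the transistor is in the active region as assumed.

I_C ≈ 10 mA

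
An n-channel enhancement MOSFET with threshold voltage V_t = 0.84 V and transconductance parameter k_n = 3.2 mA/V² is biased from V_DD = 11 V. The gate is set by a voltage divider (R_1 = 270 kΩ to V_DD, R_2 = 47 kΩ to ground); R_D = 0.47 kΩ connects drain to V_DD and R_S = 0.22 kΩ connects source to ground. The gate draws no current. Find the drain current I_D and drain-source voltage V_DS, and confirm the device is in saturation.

I_D ≈ 0.66 mA, V_DS ≈ 11 V

V_G = V_DD·R_2/(R_1+R_2) = 11×47/317 = 1.63 V.
Assume saturation: I_D = (k_n/2)(V_GS − V_t)² with V_GS = V_G − I_D·R_S = 1.63 − 0.22·I_D.
Substituting gives 0.0774·I_D² − 1.56·I_D + 1 = 0, with roots I_D = 0.665 or 19.4 mA.
The root I_D = 19.4 mA gives V_GS = -2.65 V ≤ V_t, so take I_D = 0.665 mA.
Then V_GS = 1.48 V and V_DS = V_DD − I_D(R_D+R_S) = 11 − 0.665×0.69 = 10.5 V.
Saturation requires V_DS ≥ V_GS − V_t = 0.645 V; 10.5 ≥ 0.645 ✓.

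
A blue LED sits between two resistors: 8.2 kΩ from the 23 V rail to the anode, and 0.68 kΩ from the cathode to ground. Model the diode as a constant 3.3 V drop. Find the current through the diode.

The two resistors are in series with the diode, so KVL gives 23 = I·8.2 + 3.3 + I·0.68.
I = (23 − 3.3) / (8.2 + 0.68) kΩ = 19.7 / 8.88 = 2.22 mA.

I ≈ 2.2 mA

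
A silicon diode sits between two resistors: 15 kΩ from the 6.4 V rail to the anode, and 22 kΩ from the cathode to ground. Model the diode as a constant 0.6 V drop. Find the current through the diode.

The two resistors are in series with the diode, so KVL gives 6.4 = I·15 + 0.6 + I·22.
I = (6.4 − 0.6) / (15 + 22) kΩ = 5.8 / 37 = 0.157 mA.

I ≈ 0.16 mA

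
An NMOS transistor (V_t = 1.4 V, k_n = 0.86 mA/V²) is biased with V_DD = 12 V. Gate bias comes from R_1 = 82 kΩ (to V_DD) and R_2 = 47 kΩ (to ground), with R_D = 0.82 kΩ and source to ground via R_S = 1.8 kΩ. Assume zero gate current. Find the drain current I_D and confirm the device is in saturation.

V_G = V_DD·R_2/(R_1+R_2) = 12×47/129 = 4.37 V.
Assume saturation: I_D = (k_n/2)(V_GS − V_t)² with V_GS = V_G − I_D·R_S = 4.37 − 1.8·I_D.
Substituting gives 1.39·I_D² − 5.6·I_D + 3.8 = 0, with roots I_D = 0.864 or 3.16 mA.
The root I_D = 3.16 mA gives V_GS = -1.31 V ≤ V_t, so take I_D = 0.864 mA.
Then V_GS = 2.82 V and V_DS = V_DD − I_D(R_D+R_S) = 12 − 0.864×2.62 = 9.74 V.
Saturation requires V_DS ≥ V_GS − V_t = 1.42 V; 9.74 ≥ 1.42 ✓.

I_D ≈ 0.86 mA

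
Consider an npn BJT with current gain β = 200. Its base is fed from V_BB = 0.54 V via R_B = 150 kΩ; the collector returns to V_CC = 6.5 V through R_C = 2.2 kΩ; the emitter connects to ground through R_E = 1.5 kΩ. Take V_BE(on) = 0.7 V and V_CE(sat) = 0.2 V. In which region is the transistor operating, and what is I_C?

cutoff; I_C ≈ 0

V_BB = 0.54 V ≤ V_BE(on) = 0.7 V, so the base-emitter junction is not forward biased.
The transistor is in cutoff: I_B = I_C = 0.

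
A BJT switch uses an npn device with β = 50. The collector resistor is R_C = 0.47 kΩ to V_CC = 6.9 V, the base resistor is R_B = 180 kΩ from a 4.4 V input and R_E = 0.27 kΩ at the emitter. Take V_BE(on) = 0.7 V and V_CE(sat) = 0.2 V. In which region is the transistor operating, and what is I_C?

Assume active. Base-emitter loop: I_B = (V_BB − V_BE)/(R_B + (β+1)R_E) = (4.4 − 0.7)/(180 + 51×0.27) = 0.0191 mA.
I_C = β·I_B = 50×0.0191 = 0.955 mA.
V_CE = V_CC − I_C·R_C − I_E·R_E = 6.9 − 0.955×0.47 − 0.974×0.27 = 6.19 V > V_CE(sat), so the active-region assumption holds.

active; I_C ≈ 0.95 mA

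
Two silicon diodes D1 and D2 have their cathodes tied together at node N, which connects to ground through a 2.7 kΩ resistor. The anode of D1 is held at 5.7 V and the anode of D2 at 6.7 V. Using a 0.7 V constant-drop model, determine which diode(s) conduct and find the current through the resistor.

Only D2 conducts; I_R ≈ 2.2 mA

Assume both conduct. Then node N would need to be at both 5.7−0.7 = 5 V and 6.7−0.7 = 6 V, which is impossible.
Assume only D2 conducts: V_N = 6.7 − 0.7 = 6 V, so I_R = 6/2.7 = 2.22 mA.
Check D1: its anode-to-cathode voltage is 5.7 − 6 = -0.3 V < 0.7 V, so it is off. The assumption is consistent.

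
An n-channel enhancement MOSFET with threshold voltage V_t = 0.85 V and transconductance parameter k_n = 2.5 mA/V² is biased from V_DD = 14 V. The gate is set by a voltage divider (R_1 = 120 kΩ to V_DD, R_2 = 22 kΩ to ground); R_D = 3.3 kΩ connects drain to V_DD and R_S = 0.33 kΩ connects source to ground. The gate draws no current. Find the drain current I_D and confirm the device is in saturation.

V_G = V_DD·R_2/(R_1+R_2) = 14×22/142 = 2.17 V.
Assume saturation: I_D = (k_n/2)(V_GS − V_t)² with V_GS = V_G − I_D·R_S = 2.17 − 0.33·I_D.
Substituting gives 0.136·I_D² − 2.09·I_D + 2.17 = 0, with roots I_D = 1.12 or 14.2 mA.
The root I_D = 14.2 mA gives V_GS = -2.52 V ≤ V_t, so take I_D = 1.12 mA.
Then V_GS = 1.8 V and V_DS = V_DD − I_D(R_D+R_S) = 14 − 1.12×3.63 = 9.92 V.
Saturation requires V_DS ≥ V_GS − V_t = 0.948 V; 9.92 ≥ 0.948 ✓.

I_D ≈ 1.1 mA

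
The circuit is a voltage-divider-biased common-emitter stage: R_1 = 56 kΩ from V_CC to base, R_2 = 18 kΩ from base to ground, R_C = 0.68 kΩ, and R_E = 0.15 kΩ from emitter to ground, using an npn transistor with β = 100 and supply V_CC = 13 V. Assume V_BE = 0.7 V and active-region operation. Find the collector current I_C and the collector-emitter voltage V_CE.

Thevenize the base divider: V_Th = V_CC·R_2/(R_1+R_2) = 13×18/74 = 3.16 V, R_Th = R_1‖R_2 = 13.6 kΩ.
Base-emitter loop: V_Th = I_B·R_Th + V_BE + (β+1)I_B·R_E, so I_B = (3.16 − 0.7) / (13.6 + 101×0.15) = 0.0856 mA.
I_C = β·I_B = 100×0.0856 = 8.56 mA, and I_E = (β+1)I_B = 8.64 mA.
V_CE = V_CC − I_C·R_C − I_E·R_E = 13 − 8.56×0.68 − 8.64×0.15 = 5.88 V.
V_CE = 5.88 V > 0.2 V confirms active-region operation.

I_C ≈ 8.6 mA, V_CE ≈ 5.9 V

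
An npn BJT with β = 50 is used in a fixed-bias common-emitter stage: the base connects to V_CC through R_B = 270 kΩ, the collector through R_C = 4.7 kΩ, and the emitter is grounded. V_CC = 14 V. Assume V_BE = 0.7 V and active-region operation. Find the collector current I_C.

Base loop: V_CC = I_B·R_B + V_BE, so I_B = (14 − 0.7)/270 kΩ = 0.0493 mA.
In the active region I_C = β·I_B = 50 × 0.0493 = 2.46 mA.
Collector loop: V_CE = V_CC − I_C·R_C = 14 − 2.46×4.7 = 2.42 V.
Since V_CE = 2.42 V > V_CE(sat) ≈ 0.2 V, the transistor is in the active region as assumed.

I_C ≈ 2.5 mA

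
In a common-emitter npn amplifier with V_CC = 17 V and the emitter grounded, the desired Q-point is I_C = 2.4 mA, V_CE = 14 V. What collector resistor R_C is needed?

R_C ≈ 1.2 kΩ

Collector loop: V_CC = I_C·R_C + V_CE.
R_C = (V_CC − V_CE)/I_C = (17 − 14)/2.4 = 1.25 kΩ.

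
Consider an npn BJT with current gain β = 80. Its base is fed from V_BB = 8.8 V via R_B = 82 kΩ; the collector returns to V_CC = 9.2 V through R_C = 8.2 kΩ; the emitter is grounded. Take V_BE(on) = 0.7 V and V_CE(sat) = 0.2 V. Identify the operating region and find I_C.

saturation; I_C ≈ 1.1 mA

Assume active: I_B = (8.8 − 0.7)/82 = 0.0988 mA, giving I_C = β·I_B = 7.9 mA.
But then V_CE = 9.2 − 7.9×8.2 = -55.6 V < V_CE(sat) = 0.2 V — impossible in the active region.
So the transistor is saturated. With V_CE = 0.2 V, I_C = (V_CC − 0.2)/R_C = 9/8.2 = 1.1 mA.
Check: β·I_B = 7.9 mA > I_C = 1.1 mA, confirming saturation.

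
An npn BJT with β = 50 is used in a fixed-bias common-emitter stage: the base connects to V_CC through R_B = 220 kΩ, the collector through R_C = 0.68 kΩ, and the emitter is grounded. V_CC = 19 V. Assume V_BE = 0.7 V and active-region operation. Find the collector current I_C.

Base loop: V_CC = I_B·R_B + V_BE, so I_B = (19 − 0.7)/220 kΩ = 0.0832 mA.
In the active region I_C = β·I_B = 50 × 0.0832 = 4.16 mA.
Collector loop: V_CE = V_CC − I_C·R_C = 19 − 4.16×0.68 = 16.2 V.
Since V_CE = 16.2 V > V_CE(sat) ≈ 0.2 V, the transistor is in the active region as assumed.

I_C ≈ 4.2 mA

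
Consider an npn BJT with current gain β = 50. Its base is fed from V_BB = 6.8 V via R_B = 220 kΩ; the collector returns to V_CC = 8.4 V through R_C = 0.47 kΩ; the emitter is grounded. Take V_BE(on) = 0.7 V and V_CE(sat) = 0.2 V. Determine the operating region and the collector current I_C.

active; I_C ≈ 1.4 mA

Assume active. Base-emitter loop: I_B = (V_BB − V_BE)/R_B = (6.8 − 0.7)/220 = 0.0277 mA.
I_C = β·I_B = 50×0.0277 = 1.39 mA.
V_CE = V_CC − I_C·R_C = 8.4 − 1.39×0.47 = 7.75 V > V_CE(sat), so the active-region assumption holds.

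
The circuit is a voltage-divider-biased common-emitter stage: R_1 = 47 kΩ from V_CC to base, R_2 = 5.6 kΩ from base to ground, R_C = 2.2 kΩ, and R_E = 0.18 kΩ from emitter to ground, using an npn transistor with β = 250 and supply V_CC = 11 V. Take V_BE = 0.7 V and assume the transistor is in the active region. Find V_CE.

Thevenize the base divider: V_Th = V_CC·R_2/(R_1+R_2) = 11×5.6/52.6 = 1.17 V, R_Th = R_1‖R_2 = 5 kΩ.
Base-emitter loop: V_Th = I_B·R_Th + V_BE + (β+1)I_B·R_E, so I_B = (1.17 − 0.7) / (5 + 251×0.18) = 0.00939 mA.
I_C = β·I_B = 250×0.00939 = 2.35 mA, and I_E = (β+1)I_B = 2.36 mA.
V_CE = V_CC − I_C·R_C − I_E·R_E = 11 − 2.35×2.2 − 2.36×0.18 = 5.41 V.
V_CE = 5.41 V > 0.2 V confirms active-region operation.

V_CE ≈ 5.4 V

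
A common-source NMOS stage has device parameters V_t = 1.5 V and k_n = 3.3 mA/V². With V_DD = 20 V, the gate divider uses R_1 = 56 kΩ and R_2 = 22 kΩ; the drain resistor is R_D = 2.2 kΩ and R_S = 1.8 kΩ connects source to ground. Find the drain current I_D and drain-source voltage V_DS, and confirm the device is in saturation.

V_G = V_DD·R_2/(R_1+R_2) = 20×22/78 = 5.64 V.
Assume saturation: I_D = (k_n/2)(V_GS − V_t)² with V_GS = V_G − I_D·R_S = 5.64 − 1.8·I_D.
Substituting gives 5.35·I_D² − 25.6·I_D + 28.3 = 0, with roots I_D = 1.73 or 3.06 mA.
The root I_D = 3.06 mA gives V_GS = 0.139 V ≤ V_t, so take I_D = 1.73 mA.
Then V_GS = 2.52 V and V_DS = V_DD − I_D(R_D+R_S) = 20 − 1.73×4 = 13.1 V.
Saturation requires V_DS ≥ V_GS − V_t = 1.02 V; 13.1 ≥ 1.02 ✓.

I_D ≈ 1.7 mA, V_DS ≈ 13 V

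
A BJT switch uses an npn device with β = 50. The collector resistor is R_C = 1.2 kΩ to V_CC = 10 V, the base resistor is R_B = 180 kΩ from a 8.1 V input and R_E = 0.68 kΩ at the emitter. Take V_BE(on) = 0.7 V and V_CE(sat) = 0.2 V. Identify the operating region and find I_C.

active; I_C ≈ 1.7 mA

Assume active. Base-emitter loop: I_B = (V_BB − V_BE)/(R_B + (β+1)R_E) = (8.1 − 0.7)/(180 + 51×0.68) = 0.0345 mA.
I_C = β·I_B = 50×0.0345 = 1.72 mA.
V_CE = V_CC − I_C·R_C − I_E·R_E = 10 − 1.72×1.2 − 1.76×0.68 = 6.74 V > V_CE(sat), so the active-region assumption holds.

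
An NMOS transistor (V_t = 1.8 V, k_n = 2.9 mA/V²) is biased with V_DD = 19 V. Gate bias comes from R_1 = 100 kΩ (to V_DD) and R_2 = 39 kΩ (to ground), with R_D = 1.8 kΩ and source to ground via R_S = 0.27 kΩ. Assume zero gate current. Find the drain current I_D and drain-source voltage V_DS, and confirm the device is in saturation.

I_D ≈ 5.7 mA, V_DS ≈ 7.2 V

V_G = V_DD·R_2/(R_1+R_2) = 19×39/139 = 5.33 V.
Assume saturation: I_D = (k_n/2)(V_GS − V_t)² with V_GS = V_G − I_D·R_S = 5.33 − 0.27·I_D.
Substituting gives 0.106·I_D² − 3.76·I_D + 18.1 = 0, with roots I_D = 5.72 or 29.9 mA.
The root I_D = 29.9 mA gives V_GS = -2.74 V ≤ V_t, so take I_D = 5.72 mA.
Then V_GS = 3.79 V and V_DS = V_DD − I_D(R_D+R_S) = 19 − 5.72×2.07 = 7.16 V.
Saturation requires V_DS ≥ V_GS − V_t = 1.99 V; 7.16 ≥ 1.99 ✓.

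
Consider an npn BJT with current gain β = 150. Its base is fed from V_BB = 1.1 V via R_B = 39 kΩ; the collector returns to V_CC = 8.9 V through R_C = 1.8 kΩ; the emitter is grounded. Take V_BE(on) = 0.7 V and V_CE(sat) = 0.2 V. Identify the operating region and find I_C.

Assume active. Base-emitter loop: I_B = (V_BB − V_BE)/R_B = (1.1 − 0.7)/39 = 0.0103 mA.
I_C = β·I_B = 150×0.0103 = 1.54 mA.
V_CE = V_CC − I_C·R_C = 8.9 − 1.54×1.8 = 6.13 V > V_CE(sat), so the active-region assumption holds.

active; I_C ≈ 1.5 mA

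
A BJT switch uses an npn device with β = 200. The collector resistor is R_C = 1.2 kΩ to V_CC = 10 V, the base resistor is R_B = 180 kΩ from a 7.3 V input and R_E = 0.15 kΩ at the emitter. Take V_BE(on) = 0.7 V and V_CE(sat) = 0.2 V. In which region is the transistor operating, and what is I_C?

active; I_C ≈ 6.3 mA

Assume active. Base-emitter loop: I_B = (V_BB − V_BE)/(R_B + (β+1)R_E) = (7.3 − 0.7)/(180 + 201×0.15) = 0.0314 mA.
I_C = β·I_B = 200×0.0314 = 6.28 mA.
V_CE = V_CC − I_C·R_C − I_E·R_E = 10 − 6.28×1.2 − 6.31×0.15 = 1.52 V > V_CE(sat), so the active-region assumption holds.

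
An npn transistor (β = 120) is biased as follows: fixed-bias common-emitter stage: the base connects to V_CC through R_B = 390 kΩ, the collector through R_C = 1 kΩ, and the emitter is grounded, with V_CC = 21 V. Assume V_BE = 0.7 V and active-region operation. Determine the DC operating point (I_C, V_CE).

I_C ≈ 6.2 mA, V_CE ≈ 15 V

Base loop: V_CC = I_B·R_B + V_BE, so I_B = (21 − 0.7)/390 kΩ = 0.0521 mA.
In the active region I_C = β·I_B = 120 × 0.0521 = 6.25 mA.
Collector loop: V_CE = V_CC − I_C·R_C = 21 − 6.25×1 = 14.8 V.
Since V_CE = 14.8 V > V_CE(sat) ≈ 0.2 V, the transistor is in the active region as assumed.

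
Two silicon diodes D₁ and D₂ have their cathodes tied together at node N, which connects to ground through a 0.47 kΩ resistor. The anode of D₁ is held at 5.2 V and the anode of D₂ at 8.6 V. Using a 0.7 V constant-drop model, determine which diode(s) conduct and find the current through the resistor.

Assume both conduct. Then node N would need to be at both 5.2−0.7 = 4.5 V and 8.6−0.7 = 7.9 V, which is impossible.
Assume only D₂ conducts: V_N = 8.6 − 0.7 = 7.9 V, so I_R = 7.9/0.47 = 16.8 mA.
Check D₁: its anode-to-cathode voltage is 5.2 − 7.9 = -2.7 V < 0.7 V, so it is off. The assumption is consistent.

Only D₂ conducts; I_R ≈ 17 mA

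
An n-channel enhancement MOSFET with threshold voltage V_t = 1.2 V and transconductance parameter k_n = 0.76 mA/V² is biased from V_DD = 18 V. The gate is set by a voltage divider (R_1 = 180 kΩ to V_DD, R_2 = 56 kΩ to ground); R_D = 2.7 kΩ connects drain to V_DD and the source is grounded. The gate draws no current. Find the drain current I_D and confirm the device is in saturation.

I_D ≈ 3.6 mA

V_G = V_DD·R_2/(R_1+R_2) = 18×56/236 = 4.27 V. With the source grounded, V_GS = V_G = 4.27 V.
Assume saturation: I_D = (k_n/2)(V_GS − V_t)² = (0.76/2)×(4.27 − 1.2)² = 0.38×3.07² = 3.58 mA.
V_DS = V_DD − I_D·R_D = 18 − 3.58×2.7 = 8.32 V.
Saturation requires V_DS ≥ V_GS − V_t = 3.07 V; 8.32 ≥ 3.07 ✓.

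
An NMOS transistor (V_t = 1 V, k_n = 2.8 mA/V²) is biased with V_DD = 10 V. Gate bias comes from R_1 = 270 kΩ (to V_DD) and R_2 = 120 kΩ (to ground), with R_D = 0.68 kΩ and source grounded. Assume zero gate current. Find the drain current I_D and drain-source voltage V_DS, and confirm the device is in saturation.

I_D ≈ 6 mA, V_DS ≈ 5.9 V

V_G = V_DD·R_2/(R_1+R_2) = 10×120/390 = 3.08 V. With the source grounded, V_GS = V_G = 3.08 V.
Assume saturation: I_D = (k_n/2)(V_GS − V_t)² = (2.8/2)×(3.08 − 1)² = 1.4×2.08² = 6.04 mA.
V_DS = V_DD − I_D·R_D = 10 − 6.04×0.68 = 5.89 V.
Saturation requires V_DS ≥ V_GS − V_t = 2.08 V; 5.89 ≥ 2.08 ✓.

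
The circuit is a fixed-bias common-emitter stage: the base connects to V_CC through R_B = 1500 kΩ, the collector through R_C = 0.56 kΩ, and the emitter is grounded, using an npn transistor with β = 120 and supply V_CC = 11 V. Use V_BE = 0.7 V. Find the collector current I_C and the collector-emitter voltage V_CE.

I_C ≈ 0.82 mA, V_CE ≈ 11 V

Base loop: V_CC = I_B·R_B + V_BE, so I_B = (11 − 0.7)/1500 kΩ = 0.00687 mA.
In the active region I_C = β·I_B = 120 × 0.00687 = 0.824 mA.
Collector loop: V_CE = V_CC − I_C·R_C = 11 − 0.824×0.56 = 10.5 V.
Since V_CE = 10.5 V > V_CE(sat) ≈ 0.2 V, the transistor is in the active region as assumed.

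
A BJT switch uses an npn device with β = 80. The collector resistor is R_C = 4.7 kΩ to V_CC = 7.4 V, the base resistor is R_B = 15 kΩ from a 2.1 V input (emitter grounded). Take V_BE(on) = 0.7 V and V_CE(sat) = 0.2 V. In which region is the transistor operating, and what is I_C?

Assume active: I_B = (2.1 − 0.7)/15 = 0.0933 mA, giving I_C = β·I_B = 7.47 mA.
But then V_CE = 7.4 − 7.47×4.7 = -27.7 V < V_CE(sat) = 0.2 V — impossible in the active region.
So the transistor is saturated. With V_CE = 0.2 V, I_C = (V_CC − 0.2)/R_C = 7.2/4.7 = 1.53 mA.
Check: β·I_B = 7.47 mA > I_C = 1.53 mA, confirming saturation.

saturation; I_C ≈ 1.5 mA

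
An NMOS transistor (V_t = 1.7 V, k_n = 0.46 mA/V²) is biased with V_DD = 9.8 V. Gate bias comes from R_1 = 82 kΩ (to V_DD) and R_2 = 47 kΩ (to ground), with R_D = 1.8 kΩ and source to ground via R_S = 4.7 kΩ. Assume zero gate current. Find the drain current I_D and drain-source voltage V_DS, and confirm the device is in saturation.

I_D ≈ 0.2 mA, V_DS ≈ 8.5 V

V_G = V_DD·R_2/(R_1+R_2) = 9.8×47/129 = 3.57 V.
Assume saturation: I_D = (k_n/2)(V_GS − V_t)² with V_GS = V_G − I_D·R_S = 3.57 − 4.7·I_D.
Substituting gives 5.08·I_D² − 5.04·I_D + 0.805 = 0, with roots I_D = 0.2 or 0.793 mA.
The root I_D = 0.793 mA gives V_GS = -0.157 V ≤ V_t, so take I_D = 0.2 mA.
Then V_GS = 2.63 V and V_DS = V_DD − I_D(R_D+R_S) = 9.8 − 0.2×6.5 = 8.5 V.
Saturation requires V_DS ≥ V_GS − V_t = 0.932 V; 8.5 ≥ 0.932 ✓.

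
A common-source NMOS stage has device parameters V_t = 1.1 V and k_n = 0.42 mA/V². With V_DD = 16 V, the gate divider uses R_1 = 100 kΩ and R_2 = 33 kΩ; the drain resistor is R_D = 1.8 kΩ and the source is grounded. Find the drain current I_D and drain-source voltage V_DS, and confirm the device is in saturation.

I_D ≈ 1.7 mA, V_DS ≈ 13 V

V_G = V_DD·R_2/(R_1+R_2) = 16×33/133 = 3.97 V. With the source grounded, V_GS = V_G = 3.97 V.
Assume saturation: I_D = (k_n/2)(V_GS − V_t)² = (0.42/2)×(3.97 − 1.1)² = 0.21×2.87² = 1.73 mA.
V_DS = V_DD − I_D·R_D = 16 − 1.73×1.8 = 12.9 V.
Saturation requires V_DS ≥ V_GS − V_t = 2.87 V; 12.9 ≥ 2.87 ✓.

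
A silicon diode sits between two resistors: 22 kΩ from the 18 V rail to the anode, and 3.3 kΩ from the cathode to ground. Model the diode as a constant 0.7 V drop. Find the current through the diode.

I ≈ 0.68 mA

The two resistors are in series with the diode, so KVL gives 18 = I·22 + 0.7 + I·3.3.
I = (18 − 0.7) / (22 + 3.3) kΩ = 17.3 / 25.3 = 0.684 mA.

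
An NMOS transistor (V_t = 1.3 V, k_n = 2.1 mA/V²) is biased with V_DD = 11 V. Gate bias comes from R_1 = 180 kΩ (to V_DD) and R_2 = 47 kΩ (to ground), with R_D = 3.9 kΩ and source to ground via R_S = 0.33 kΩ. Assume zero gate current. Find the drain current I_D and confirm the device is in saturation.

I_D ≈ 0.62 mA

V_G = V_DD·R_2/(R_1+R_2) = 11×47/227 = 2.28 V.
Assume saturation: I_D = (k_n/2)(V_GS − V_t)² with V_GS = V_G − I_D·R_S = 2.28 − 0.33·I_D.
Substituting gives 0.114·I_D² − 1.68·I_D + 1 = 0, with roots I_D = 0.625 or 14 mA.
The root I_D = 14 mA gives V_GS = -2.36 V ≤ V_t, so take I_D = 0.625 mA.
Then V_GS = 2.07 V and V_DS = V_DD − I_D(R_D+R_S) = 11 − 0.625×4.23 = 8.36 V.
Saturation requires V_DS ≥ V_GS − V_t = 0.771 V; 8.36 ≥ 0.771 ✓.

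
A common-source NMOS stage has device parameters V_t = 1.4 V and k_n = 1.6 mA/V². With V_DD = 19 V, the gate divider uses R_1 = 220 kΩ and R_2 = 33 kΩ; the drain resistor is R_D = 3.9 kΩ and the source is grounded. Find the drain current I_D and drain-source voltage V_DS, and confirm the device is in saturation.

I_D ≈ 0.93 mA, V_DS ≈ 15 V

V_G = V_DD·R_2/(R_1+R_2) = 19×33/253 = 2.48 V. With the source grounded, V_GS = V_G = 2.48 V.
Assume saturation: I_D = (k_n/2)(V_GS − V_t)² = (1.6/2)×(2.48 − 1.4)² = 0.8×1.08² = 0.93 mA.
V_DS = V_DD − I_D·R_D = 19 − 0.93×3.9 = 15.4 V.
Saturation requires V_DS ≥ V_GS − V_t = 1.08 V; 15.4 ≥ 1.08 ✓.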